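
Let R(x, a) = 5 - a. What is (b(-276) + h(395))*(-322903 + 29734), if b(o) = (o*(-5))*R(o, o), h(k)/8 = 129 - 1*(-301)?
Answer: -114693576180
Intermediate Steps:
h(k) = 3440 (h(k) = 8*(129 - 1*(-301)) = 8*(129 + 301) = 8*430 = 3440)
b(o) = -5*o*(5 - o) (b(o) = (o*(-5))*(5 - o) = (-5*o)*(5 - o) = -5*o*(5 - o))
(b(-276) + h(395))*(-322903 + 29734) = (5*(-276)*(-5 - 276) + 3440)*(-322903 + 29734) = (5*(-276)*(-281) + 3440)*(-293169) = (387780 + 3440)*(-293169) = 391220*(-293169) = -114693576180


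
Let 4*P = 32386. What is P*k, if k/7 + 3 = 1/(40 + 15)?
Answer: -9294782/55 ≈ -1.6900e+5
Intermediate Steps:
P = 16193/2 (P = (¼)*32386 = 16193/2 ≈ 8096.5)
k = -1148/55 (k = -21 + 7/(40 + 15) = -21 + 7/55 = -1148/55 ≈ -20.873)
P*k = (16193/2)*(-1148/55) = -9294782/55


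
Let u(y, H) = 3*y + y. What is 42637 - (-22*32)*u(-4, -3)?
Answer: 31373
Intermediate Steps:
u(y, H) = 4*y
42637 - (-22*32)*u(-4, -3) = 42637 - (-22*32)*4*(-4) = 42637 - (-704)*(-16) = 42637 - 1*11264 = 42637 - 11264 = 31373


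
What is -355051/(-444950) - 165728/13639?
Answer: -68898133011/6068673050 ≈ -11.353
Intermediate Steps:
-355051/(-444950) - 165728/13639 = -355051*(-1/444950) - 165728*1/13639 = 355051/444950 - 165728/13639 = -68898133011/6068673050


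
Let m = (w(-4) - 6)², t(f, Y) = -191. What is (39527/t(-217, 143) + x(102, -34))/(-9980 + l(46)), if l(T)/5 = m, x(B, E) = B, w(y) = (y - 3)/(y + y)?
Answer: 256576/24078033 ≈ 0.010656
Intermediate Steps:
w(y) = (-3 + y)/(2*y) (w(y) = (-3 + y)/((2*y)) = (-3 + y)*(1/(2*y)) = (-3 + y)/(2*y))
m = 1681/64 (m = ((½)*(-3 - 4)/(-4) - 6)² = ((½)*(-¼)*(-7) - 6)² = (7/8 - 6)² = (-41/8)² = 1681/64 ≈ 26.266)
l(T) = 8405/64 (l(T) = 5*(1681/64) = 8405/64)
(39527/t(-217, 143) + x(102, -34))/(-9980 + l(46)) = (39527/(-191) + 102)/(-9980 + 8405/64) = (39527*(-1/191) + 102)/(-630315/64) = (-39527/191 + 102)*(-64/630315) = -20045/191*(-64/630315) = 256576/24078033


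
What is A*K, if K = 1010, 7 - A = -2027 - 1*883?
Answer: 2946170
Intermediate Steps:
A = 2917 (A = 7 - (-2027 - 1*883) = 7 - (-2027 - 883) = 7 - 1*(-2910) = 7 + 2910 = 2917)
A*K = 2917*1010 = 2946170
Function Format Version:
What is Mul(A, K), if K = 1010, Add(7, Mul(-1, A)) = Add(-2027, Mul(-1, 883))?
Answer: 2946170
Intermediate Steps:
A = 2917 (A = Add(7, Mul(-1, Add(-2027, Mul(-1, 883)))) = Add(7, Mul(-1, Add(-2027, -883))) = Add(7, Mul(-1, -2910)) = Add(7, 2910) = 2917)
Mul(A, K) = Mul(2917, 1010) = 2946170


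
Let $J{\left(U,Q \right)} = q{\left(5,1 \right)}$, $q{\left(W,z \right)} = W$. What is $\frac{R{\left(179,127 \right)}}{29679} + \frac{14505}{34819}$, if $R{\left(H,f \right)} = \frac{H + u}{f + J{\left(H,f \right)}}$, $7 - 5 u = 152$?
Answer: $\frac{9471736165}{22734648222} \approx 0.41662$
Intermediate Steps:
$u = -29$ ($u = \frac{7}{5} - \frac{152}{5} = -29$)
$J{\left(U,Q \right)} = 5$
$R{\left(H,f \right)} = \frac{-29 + H}{5 + f}$ ($R{\left(H,f \right)} = \frac{H - 29}{f + 5} = \frac{-29 + H}{5 + f}$)
$\frac{R{\left(179,127 \right)}}{29679} + \frac{14505}{34819} = \frac{\frac{1}{5 + 127} \left(-29 + 179\right)}{29679} + \frac{14505}{34819} = \frac{1}{132} \cdot 150 \cdot \frac{1}{29679} + 14505 \cdot \frac{1}{34819} = \frac{1}{132} \cdot 150 \cdot \frac{1}{29679} + \frac{14505}{34819} = \frac{25}{22} \cdot \frac{1}{29679} + \frac{14505}{34819} = \frac{25}{652938} + \frac{14505}{34819} = \frac{9471736165}{22734648222}$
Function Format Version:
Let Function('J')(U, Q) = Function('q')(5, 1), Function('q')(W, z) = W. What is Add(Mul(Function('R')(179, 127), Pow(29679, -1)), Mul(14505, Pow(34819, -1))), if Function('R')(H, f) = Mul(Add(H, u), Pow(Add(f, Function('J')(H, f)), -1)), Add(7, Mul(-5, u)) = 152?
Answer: Rational(9471736165, 22734648222) ≈ 0.41662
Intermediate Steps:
u = -29 (u = Add(Rational(7, 5), Mul(Rational(-1, 5), 152)) = Add(Rational(7, 5), Rational(-152, 5)) = -29)
Function('J')(U, Q) = 5
Function('R')(H, f) = Mul(Pow(Add(5, f), -1), Add(-29, H)) (Function('R')(H, f) = Mul(Add(H, -29), Pow(Add(f, 5), -1)) = Mul(Add(-29, H), Pow(Add(5, f), -1)) = Mul(Pow(Add(5, f), -1), Add(-29, H)))
Add(Mul(Function('R')(179, 127), Pow(29679, -1)), Mul(14505, Pow(34819, -1))) = Add(Mul(Mul(Pow(Add(5, 127), -1), Add(-29, 179)), Pow(29679, -1)), Mul(14505, Pow(34819, -1))) = Add(Mul(Mul(Pow(132, -1), 150), Rational(1, 29679)), Mul(14505, Rational(1, 34819))) = Add(Mul(Mul(Rational(1, 132), 150), Rational(1, 29679)), Rational(14505, 34819)) = Add(Mul(Rational(25, 22), Rational(1, 29679)), Rational(14505, 34819)) = Add(Rational(25, 652938), Rational(14505, 34819)) = Rational(9471736165, 22734648222)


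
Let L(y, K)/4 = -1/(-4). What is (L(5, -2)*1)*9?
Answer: 9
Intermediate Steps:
L(y, K) = 1 (L(y, K) = 4*(-1/(-4)) = 4*(-1*(-¼)) = 4*(¼) = 1)
(L(5, -2)*1)*9 = (1*1)*9 = 1*9 = 9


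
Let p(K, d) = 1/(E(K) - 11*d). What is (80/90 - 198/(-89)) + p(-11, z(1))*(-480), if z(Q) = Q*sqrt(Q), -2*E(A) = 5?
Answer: 30974/801 ≈ 38.669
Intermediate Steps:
E(A) = -5/2 (E(A) = -1/2*5 = -5/2)
z(Q) = Q**(3/2)
p(K, d) = 1/(-5/2 - 11*d)
(80/90 - 198/(-89)) + p(-11, z(1))*(-480) = (80/90 - 198/(-89)) - 2/(5 + 22*1**(3/2))*(-480) = (80*(1/90) - 198*(-1/89)) - 2/(5 + 22*1)*(-480) = (8/9 + 198/89) - 2/(5 + 22)*(-480) = 2494/801 - 2/27*(-480) = 2494/801 + 320/9 = 30974/801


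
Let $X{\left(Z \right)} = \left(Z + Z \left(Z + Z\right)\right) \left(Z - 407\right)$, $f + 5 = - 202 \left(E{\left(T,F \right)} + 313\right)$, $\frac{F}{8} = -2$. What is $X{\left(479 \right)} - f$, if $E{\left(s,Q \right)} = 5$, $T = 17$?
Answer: $33138233$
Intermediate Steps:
$F = -16$ ($F = 8 \left(-2\right) = -16$)
$f = -64241$ ($f = -5 - 202 \left(5 + 313\right) = -5 - 64236 = -64241$)
$X{\left(Z \right)} = \left(-407 + Z\right) \left(Z + 2 Z^{2}\right)$ ($X{\left(Z \right)} = \left(Z + Z 2 Z\right) \left(-407 + Z\right) = \left(Z + 2 Z^{2}\right) \left(-407 + Z\right) = \left(-407 + Z\right) \left(Z + 2 Z^{2}\right)$)
$X{\left(479 \right)} - f = 479 \left(-407 - 389427 + 2 \cdot 479^{2}\right) - -64241 = 479 \left(-407 - 389427 + 2 \cdot 229441\right) + 64241 = 479 \left(-407 - 389427 + 458882\right) + 64241 = 479 \cdot 69048 + 64241 = 33073992 + 64241 = 33138233$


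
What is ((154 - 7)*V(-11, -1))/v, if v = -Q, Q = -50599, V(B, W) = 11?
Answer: 1617/50599 ≈ 0.031957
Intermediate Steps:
v = 50599 (v = -1*(-50599) = 50599)
((154 - 7)*V(-11, -1))/v = ((154 - 7)*11)/50599 = (147*11)*(1/50599) = 1617*(1/50599) = 1617/50599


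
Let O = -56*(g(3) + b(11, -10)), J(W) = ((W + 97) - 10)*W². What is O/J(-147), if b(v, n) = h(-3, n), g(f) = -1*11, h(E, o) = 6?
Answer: -2/9261 ≈ -0.00021596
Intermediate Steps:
g(f) = -11
J(W) = W²*(87 + W) (J(W) = ((97 + W) - 10)*W² = (87 + W)*W² = W²*(87 + W))
b(v, n) = 6
O = 280 (O = -56*(-11 + 6) = -56*(-5) = 280)
O/J(-147) = 280/(((-147)²*(87 - 147))) = 280/((21609*(-60))) = 280/(-1296540) = 280*(-1/1296540) = -2/9261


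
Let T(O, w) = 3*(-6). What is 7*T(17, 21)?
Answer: -126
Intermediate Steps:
T(O, w) = -18
7*T(17, 21) = 7*(-18) = -126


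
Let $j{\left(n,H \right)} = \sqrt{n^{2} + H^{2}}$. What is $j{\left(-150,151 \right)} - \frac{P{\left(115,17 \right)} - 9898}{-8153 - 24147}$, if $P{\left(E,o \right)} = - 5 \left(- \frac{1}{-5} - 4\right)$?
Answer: $- \frac{9879}{32300} + \sqrt{45301} \approx 212.53$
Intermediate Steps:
$P{\left(E,o \right)} = 19$ ($P{\left(E,o \right)} = - 5 \left(\left(-1\right) \left(- \frac{1}{5}\right) - 4\right) = - 5 \left(\frac{1}{5} - 4\right) = \left(-5\right) \left(- \frac{19}{5}\right) = 19$)
$j{\left(n,H \right)} = \sqrt{H^{2} + n^{2}}$
$j{\left(-150,151 \right)} - \frac{P{\left(115,17 \right)} - 9898}{-8153 - 24147} = \sqrt{151^{2} + \left(-150\right)^{2}} - \frac{19 - 9898}{-8153 - 24147} = \sqrt{22801 + 22500} - - \frac{9879}{-32300} = \sqrt{45301} - \left(-9879\right) \left(- \frac{1}{32300}\right) = \sqrt{45301} - \frac{9879}{32300} = - \frac{9879}{32300} + \sqrt{45301}$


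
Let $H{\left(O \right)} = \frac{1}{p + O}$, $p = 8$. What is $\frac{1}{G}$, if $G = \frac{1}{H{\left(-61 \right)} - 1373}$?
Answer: $- \frac{72770}{53} \approx -1373.0$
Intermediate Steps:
$H{\left(O \right)} = \frac{1}{8 + O}$
$G = - \frac{53}{72770}$ ($G = \frac{1}{\frac{1}{8 - 61} - 1373} = \frac{1}{\frac{1}{-53} - 1373} = \frac{1}{- \frac{1}{53} - 1373} = \frac{1}{- \frac{72770}{53}} = - \frac{53}{72770} \approx -0.00072832$)
$\frac{1}{G} = \frac{1}{- \frac{53}{72770}} = - \frac{72770}{53}$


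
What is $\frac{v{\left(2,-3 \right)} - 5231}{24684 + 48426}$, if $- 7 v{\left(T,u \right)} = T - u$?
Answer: $- \frac{18311}{255885} \approx -0.071559$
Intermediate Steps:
$v{\left(T,u \right)} = - \frac{T}{7} + \frac{u}{7}$ ($v{\left(T,u \right)} = - \frac{T - u}{7} = - \frac{T}{7} + \frac{u}{7}$)
$\frac{v{\left(2,-3 \right)} - 5231}{24684 + 48426} = \frac{\left(\left(- \frac{1}{7}\right) 2 + \frac{1}{7} \left(-3\right)\right) - 5231}{24684 + 48426} = \frac{\left(- \frac{2}{7} - \frac{3}{7}\right) - 5231}{73110} = \left(- \frac{5}{7} - 5231\right) \frac{1}{73110} = \left(- \frac{36622}{7}\right) \frac{1}{73110} = - \frac{18311}{255885}$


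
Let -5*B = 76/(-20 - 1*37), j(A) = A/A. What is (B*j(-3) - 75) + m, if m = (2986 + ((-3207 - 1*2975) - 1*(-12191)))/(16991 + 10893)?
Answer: -31123039/418260 ≈ -74.411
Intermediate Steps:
j(A) = 1
B = 4/15 (B = -76/(5*(-20 - 1*37)) = -76/(5*(-20 - 37)) = -76/(5*(-57)) = -76*(-1)/(5*57) = -⅕*(-4/3) = 4/15 ≈ 0.26667)
m = 8995/27884 (m = (2986 + ((-3207 - 2975) + 12191))/27884 = (2986 + (-6182 + 12191))*(1/27884) = (2986 + 6009)*(1/27884) = 8995*(1/27884) = 8995/27884 ≈ 0.32259)
(B*j(-3) - 75) + m = ((4/15)*1 - 75) + 8995/27884 = (4/15 - 75) + 8995/27884 = -1121/15 + 8995/27884 = -31123039/418260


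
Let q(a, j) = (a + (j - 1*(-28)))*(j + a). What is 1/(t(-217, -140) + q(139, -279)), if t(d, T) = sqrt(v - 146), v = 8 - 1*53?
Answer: 15680/245862591 - I*sqrt(191)/245862591 ≈ 6.3775e-5 - 5.6211e-8*I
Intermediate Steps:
v = -45 (v = 8 - 53 = -45)
t(d, T) = I*sqrt(191) (t(d, T) = sqrt(-45 - 146) = sqrt(-191) = I*sqrt(191))
q(a, j) = (a + j)*(28 + a + j) (q(a, j) = (a + (j + 28))*(a + j) = (a + (28 + j))*(a + j) = (28 + a + j)*(a + j) = (a + j)*(28 + a + j))
1/(t(-217, -140) + q(139, -279)) = 1/(I*sqrt(191) + (139**2 + (-279)**2 + 28*139 + 28*(-279) + 2*139*(-279))) = 1/(I*sqrt(191) + (19321 + 77841 + 3892 - 7812 - 77562)) = 1/(I*sqrt(191) + 15680) = 1/(15680 + I*sqrt(191))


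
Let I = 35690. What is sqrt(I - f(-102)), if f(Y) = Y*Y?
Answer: sqrt(25286) ≈ 159.02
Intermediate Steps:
f(Y) = Y**2
sqrt(I - f(-102)) = sqrt(35690 - 1*(-102)**2) = sqrt(35690 - 1*10404) = sqrt(35690 - 10404) = sqrt(25286)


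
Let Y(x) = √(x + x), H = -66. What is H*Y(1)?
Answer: -66*√2 ≈ -93.338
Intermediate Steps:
Y(x) = √2*√x (Y(x) = √(2*x) = √2*√x)
H*Y(1) = -66*√2*√1 = -66*√2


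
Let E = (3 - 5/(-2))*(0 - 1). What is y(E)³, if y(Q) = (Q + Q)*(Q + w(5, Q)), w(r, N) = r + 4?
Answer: -456533/8 ≈ -57067.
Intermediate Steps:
w(r, N) = 4 + r
E = -11/2 (E = (3 - 5*(-½))*(-1) = (3 + 5/2)*(-1) = (11/2)*(-1) = -11/2 ≈ -5.5000)
y(Q) = 2*Q*(9 + Q) (y(Q) = (Q + Q)*(Q + (4 + 5)) = (2*Q)*(Q + 9) = (2*Q)*(9 + Q) = 2*Q*(9 + Q))
y(E)³ = (2*(-11/2)*(9 - 11/2))³ = (2*(-11/2)*(7/2))³ = (-77/2)³ = -456533/8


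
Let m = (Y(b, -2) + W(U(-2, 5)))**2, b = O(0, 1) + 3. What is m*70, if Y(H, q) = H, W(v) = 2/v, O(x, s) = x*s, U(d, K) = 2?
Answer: 1120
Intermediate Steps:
O(x, s) = s*x
b = 3 (b = 1*0 + 3 = 0 + 3 = 3)
m = 16 (m = (3 + 2/2)**2 = (3 + 2*(1/2))**2 = (3 + 1)**2 = 4**2 = 16)
m*70 = 16*70 = 1120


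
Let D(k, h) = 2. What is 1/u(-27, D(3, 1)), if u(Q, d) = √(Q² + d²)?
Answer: √733/733 ≈ 0.036936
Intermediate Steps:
1/u(-27, D(3, 1)) = 1/(√((-27)² + 2²)) = 1/(√(729 + 4)) = 1/(√733) = √733/733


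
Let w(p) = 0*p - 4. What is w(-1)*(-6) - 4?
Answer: 20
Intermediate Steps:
w(p) = -4 (w(p) = 0 - 4 = -4)
w(-1)*(-6) - 4 = -4*(-6) - 4 = 24 - 4 = 20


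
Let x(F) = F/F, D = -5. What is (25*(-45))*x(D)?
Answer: -1125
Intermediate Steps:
x(F) = 1
(25*(-45))*x(D) = (25*(-45))*1 = -1125*1 = -1125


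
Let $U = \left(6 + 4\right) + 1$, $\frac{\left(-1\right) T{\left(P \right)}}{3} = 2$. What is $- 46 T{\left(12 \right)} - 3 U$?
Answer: $243$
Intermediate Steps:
$T{\left(P \right)} = -6$ ($T{\left(P \right)} = \left(-3\right) 2 = -6$)
$U = 11$ ($U = 10 + 1 = 11$)
$- 46 T{\left(12 \right)} - 3 U = \left(-46\right) \left(-6\right) - 33 = 276 - 33 = 243$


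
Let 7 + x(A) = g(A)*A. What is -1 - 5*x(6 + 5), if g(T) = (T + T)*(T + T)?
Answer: -26586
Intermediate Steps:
g(T) = 4*T² (g(T) = (2*T)*(2*T) = 4*T²)
x(A) = -7 + 4*A³ (x(A) = -7 + (4*A²)*A = -7 + 4*A³)
-1 - 5*x(6 + 5) = -1 - 5*(-7 + 4*(6 + 5)³) = -1 - 5*(-7 + 4*11³) = -1 - 5*(-7 + 4*1331) = -1 - 5*(-7 + 5324) = -1 - 5*5317 = -1 - 26585 = -26586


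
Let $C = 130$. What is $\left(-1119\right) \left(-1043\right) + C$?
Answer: $1167247$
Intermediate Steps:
$\left(-1119\right) \left(-1043\right) + C = \left(-1119\right) \left(-1043\right) + 130 = 1167117 + 130 = 1167247$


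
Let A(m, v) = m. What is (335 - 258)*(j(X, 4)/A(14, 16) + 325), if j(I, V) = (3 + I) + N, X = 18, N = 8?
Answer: 50369/2 ≈ 25185.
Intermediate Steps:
j(I, V) = 11 + I (j(I, V) = (3 + I) + 8 = 11 + I)
(335 - 258)*(j(X, 4)/A(14, 16) + 325) = (335 - 258)*((11 + 18)/14 + 325) = 77*(29*(1/14) + 325) = 77*(29/14 + 325) = 77*(4579/14) = 50369/2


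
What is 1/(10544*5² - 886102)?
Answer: -1/622502 ≈ -1.6064e-6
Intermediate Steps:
1/(10544*5² - 886102) = 1/(10544*25 - 886102) = 1/(263600 - 886102) = 1/(-622502) = -1/622502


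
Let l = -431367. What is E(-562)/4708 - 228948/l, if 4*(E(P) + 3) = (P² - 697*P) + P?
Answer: 12886713161/338479306 ≈ 38.072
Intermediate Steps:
E(P) = -3 - 174*P + P²/4 (E(P) = -3 + ((P² - 697*P) + P)/4 = -3 + (P² - 696*P)/4 = -3 + (-174*P + P²/4) = -3 - 174*P + P²/4)
E(-562)/4708 - 228948/l = (-3 - 174*(-562) + (¼)*(-562)²)/4708 - 228948/(-431367) = (-3 + 97788 + (¼)*315844)*(1/4708) - 228948*(-1/431367) = (-3 + 97788 + 78961)*(1/4708) + 76316/143789 = 176746*(1/4708) + 76316/143789 = 88373/2354 + 76316/143789 = 12886713161/338479306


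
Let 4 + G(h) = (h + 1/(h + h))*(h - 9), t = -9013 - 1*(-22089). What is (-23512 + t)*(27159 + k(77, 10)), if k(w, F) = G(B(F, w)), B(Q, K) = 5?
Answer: -1415883428/5 ≈ -2.8318e+8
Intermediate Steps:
t = 13076 (t = -9013 + 22089 = 13076)
G(h) = -4 + (-9 + h)*(h + 1/(2*h)) (G(h) = -4 + (h + 1/(h + h))*(h - 9) = -4 + (h + 1/(2*h))*(-9 + h) = -4 + (-9 + h)*(h + 1/(2*h)))
k(w, F) = -122/5 (k(w, F) = -7/2 + 5**2 - 9*5 - 9/2/5 = -7/2 + 25 - 45 - 9/2*1/5 = -7/2 + 25 - 45 - 9/10 = -122/5)
(-23512 + t)*(27159 + k(77, 10)) = (-23512 + 13076)*(27159 - 122/5) = -10436*135673/5 = -1415883428/5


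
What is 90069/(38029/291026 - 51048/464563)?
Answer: 12177320841323022/2810571079 ≈ 4.3327e+6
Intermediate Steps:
90069/(38029/291026 - 51048/464563) = 90069/(2810571079/135199911638) = 90069*(135199911638/2810571079) = 12177320841323022/2810571079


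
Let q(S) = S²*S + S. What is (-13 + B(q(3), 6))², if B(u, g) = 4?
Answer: 81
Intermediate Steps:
q(S) = S + S³ (q(S) = S³ + S = S + S³)
(-13 + B(q(3), 6))² = (-13 + 4)² = (-9)² = 81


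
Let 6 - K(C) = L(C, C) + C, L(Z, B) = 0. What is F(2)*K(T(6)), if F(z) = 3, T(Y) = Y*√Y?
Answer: 18 - 18*√6 ≈ -26.091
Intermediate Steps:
T(Y) = Y^(3/2)
K(C) = 6 - C (K(C) = 6 - (0 + C) = 6 - C)
F(2)*K(T(6)) = 3*(6 - 6^(3/2)) = 3*(6 - 6*√6) = 18 - 18*√6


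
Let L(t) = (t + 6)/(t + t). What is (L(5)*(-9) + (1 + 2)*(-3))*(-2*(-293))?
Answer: -55377/5 ≈ -11075.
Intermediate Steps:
L(t) = (6 + t)/(2*t) (L(t) = (6 + t)/((2*t)) = (6 + t)*(1/(2*t)) = (6 + t)/(2*t))
(L(5)*(-9) + (1 + 2)*(-3))*(-2*(-293)) = (((1/2)*(6 + 5)/5)*(-9) + (1 + 2)*(-3))*(-2*(-293)) = (((1/2)*(1/5)*11)*(-9) + 3*(-3))*586 = ((11/10)*(-9) - 9)*586 = (-99/10 - 9)*586 = -189/10*586 = -55377/5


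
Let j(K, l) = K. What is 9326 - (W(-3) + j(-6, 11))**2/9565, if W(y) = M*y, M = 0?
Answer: 89203154/9565 ≈ 9326.0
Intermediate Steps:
W(y) = 0 (W(y) = 0*y = 0)
9326 - (W(-3) + j(-6, 11))**2/9565 = 9326 - (0 - 6)**2/9565 = 9326 - (-6)**2/9565 = 9326 - 36/9565 = 89203154/9565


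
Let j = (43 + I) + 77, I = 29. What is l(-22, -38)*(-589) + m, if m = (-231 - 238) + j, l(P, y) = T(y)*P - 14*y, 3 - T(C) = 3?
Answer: -313668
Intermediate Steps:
T(C) = 0 (T(C) = 3 - 1*3 = 3 - 3 = 0)
j = 149 (j = (43 + 29) + 77 = 72 + 77 = 149)
l(P, y) = -14*y (l(P, y) = 0*P - 14*y = 0 - 14*y = -14*y)
m = -320 (m = (-231 - 238) + 149 = -469 + 149 = -320)
l(-22, -38)*(-589) + m = -14*(-38)*(-589) - 320 = 532*(-589) - 320 = -313348 - 320 = -313668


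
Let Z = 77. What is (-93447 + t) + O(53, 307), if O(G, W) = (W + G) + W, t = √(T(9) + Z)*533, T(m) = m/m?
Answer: -92780 + 533*√78 ≈ -88073.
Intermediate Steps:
T(m) = 1
t = 533*√78 (t = √(1 + 77)*533 = √78*533 = 533*√78 ≈ 4707.3)
O(G, W) = G + 2*W (O(G, W) = (G + W) + W = G + 2*W)
(-93447 + t) + O(53, 307) = (-93447 + 533*√78) + (53 + 2*307) = (-93447 + 533*√78) + (53 + 614) = (-93447 + 533*√78) + 667 = -92780 + 533*√78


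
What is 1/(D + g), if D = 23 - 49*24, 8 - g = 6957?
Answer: -1/8102 ≈ -0.00012343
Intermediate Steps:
g = -6949 (g = 8 - 1*6957 = 8 - 6957 = -6949)
D = -1153 (D = 23 - 1176 = -1153)
1/(D + g) = 1/(-1153 - 6949) = 1/(-8102) = -1/8102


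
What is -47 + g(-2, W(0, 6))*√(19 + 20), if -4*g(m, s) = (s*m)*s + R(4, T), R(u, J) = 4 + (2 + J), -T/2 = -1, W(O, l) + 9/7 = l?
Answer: -47 + 893*√39/98 ≈ 9.9059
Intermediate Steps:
W(O, l) = -9/7 + l
T = 2 (T = -2*(-1) = 2)
R(u, J) = 6 + J
g(m, s) = -2 - m*s²/4 (g(m, s) = -((s*m)*s + (6 + 2))/4 = -((m*s)*s + 8)/4 = -(m*s² + 8)/4 = -(8 + m*s²)/4 = -2 - m*s²/4)
-47 + g(-2, W(0, 6))*√(19 + 20) = -47 + (-2 - ¼*(-2)*(-9/7 + 6)²)*√(19 + 20) = -47 + (-2 - ¼*(-2)*(33/7)²)*√39 = -47 + (-2 - ¼*(-2)*1089/49)*√39 = -47 + (-2 + 1089/98)*√39 = -47 + 893*√39/98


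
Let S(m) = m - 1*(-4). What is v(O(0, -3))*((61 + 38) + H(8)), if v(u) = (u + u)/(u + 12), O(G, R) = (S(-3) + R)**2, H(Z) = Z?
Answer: 107/2 ≈ 53.500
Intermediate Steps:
S(m) = 4 + m (S(m) = m + 4 = 4 + m)
O(G, R) = (1 + R)**2 (O(G, R) = ((4 - 3) + R)**2 = (1 + R)**2)
v(u) = 2*u/(12 + u) (v(u) = (2*u)/(12 + u) = 2*u/(12 + u))
v(O(0, -3))*((61 + 38) + H(8)) = (2*(1 - 3)**2/(12 + (1 - 3)**2))*((61 + 38) + 8) = (2*(-2)**2/(12 + (-2)**2))*(99 + 8) = (2*4/(12 + 4))*107 = (2*4/16)*107 = (2*4*(1/16))*107 = (1/2)*107 = 107/2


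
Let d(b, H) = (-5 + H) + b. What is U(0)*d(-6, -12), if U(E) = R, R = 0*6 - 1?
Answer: 23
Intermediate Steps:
d(b, H) = -5 + H + b
R = -1 (R = 0 - 1 = -1)
U(E) = -1
U(0)*d(-6, -12) = -(-5 - 12 - 6) = -1*(-23) = 23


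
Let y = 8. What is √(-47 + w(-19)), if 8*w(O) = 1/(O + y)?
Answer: I*√91014/44 ≈ 6.8565*I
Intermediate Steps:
w(O) = 1/(8*(8 + O)) (w(O) = 1/(8*(O + 8)) = 1/(8*(8 + O)))
√(-47 + w(-19)) = √(-47 + 1/(8*(8 - 19))) = √(-47 + (⅛)/(-11)) = √(-47 + (⅛)*(-1/11)) = √(-47 - 1/88) = √(-4137/88) = I*√91014/44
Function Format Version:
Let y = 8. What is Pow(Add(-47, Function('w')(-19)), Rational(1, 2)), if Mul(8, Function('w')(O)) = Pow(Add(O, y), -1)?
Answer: Mul(Rational(1, 44), I, Pow(91014, Rational(1, 2))) ≈ Mul(6.8565, I)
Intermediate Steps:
Function('w')(O) = Mul(Rational(1, 8), Pow(Add(8, O), -1)) (Function('w')(O) = Mul(Rational(1, 8), Pow(Add(O, 8), -1)) = Mul(Rational(1, 8), Pow(Add(8, O), -1)))
Pow(Add(-47, Function('w')(-19)), Rational(1, 2)) = Pow(Add(-47, Mul(Rational(1, 8), Pow(Add(8, -19), -1))), Rational(1, 2)) = Pow(Add(-47, Mul(Rational(1, 8), Pow(-11, -1))), Rational(1, 2)) = Pow(Add(-47, Mul(Rational(1, 8), Rational(-1, 11))), Rational(1, 2)) = Pow(Add(-47, Rational(-1, 88)), Rational(1, 2)) = Pow(Rational(-4137, 88), Rational(1, 2)) = Mul(Rational(1, 44), I, Pow(91014, Rational(1, 2)))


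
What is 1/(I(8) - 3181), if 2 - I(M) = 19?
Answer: -1/3198 ≈ -0.00031270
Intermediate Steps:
I(M) = -17 (I(M) = 2 - 1*19 = 2 - 19 = -17)
1/(I(8) - 3181) = 1/(-17 - 3181) = 1/(-3198) = -1/3198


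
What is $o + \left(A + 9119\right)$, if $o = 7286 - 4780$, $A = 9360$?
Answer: $20985$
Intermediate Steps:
$o = 2506$
$o + \left(A + 9119\right) = 2506 + \left(9360 + 9119\right) = 2506 + 18479 = 20985$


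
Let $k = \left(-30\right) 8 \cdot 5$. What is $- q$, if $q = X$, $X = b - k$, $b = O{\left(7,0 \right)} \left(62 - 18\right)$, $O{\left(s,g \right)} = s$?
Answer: $-1508$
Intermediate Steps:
$b = 308$ ($b = 7 \left(62 - 18\right) = 7 \cdot 44 = 308$)
$k = -1200$ ($k = \left(-240\right) 5 = -1200$)
$X = 1508$ ($X = 308 - -1200 = 308 + 1200 = 1508$)
$q = 1508$
$- q = \left(-1\right) 1508 = -1508$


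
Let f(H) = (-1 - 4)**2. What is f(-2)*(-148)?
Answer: -3700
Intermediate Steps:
f(H) = 25 (f(H) = (-5)**2 = 25)
f(-2)*(-148) = 25*(-148) = -3700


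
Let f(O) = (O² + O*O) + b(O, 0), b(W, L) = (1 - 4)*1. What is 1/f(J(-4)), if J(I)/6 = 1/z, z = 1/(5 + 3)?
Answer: 1/4605 ≈ 0.00021716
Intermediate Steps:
b(W, L) = -3 (b(W, L) = -3*1 = -3)
z = ⅛ (z = 1/8 = ⅛ ≈ 0.12500)
J(I) = 48 (J(I) = 6/(⅛) = 6*8 = 48)
f(O) = -3 + 2*O² (f(O) = (O² + O*O) - 3 = (O² + O²) - 3 = 2*O² - 3 = -3 + 2*O²)
1/f(J(-4)) = 1/(-3 + 2*48²) = 1/(-3 + 2*2304) = 1/(-3 + 4608) = 1/4605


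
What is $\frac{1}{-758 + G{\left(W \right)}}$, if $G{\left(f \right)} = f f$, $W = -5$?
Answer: $- \frac{1}{733} \approx -0.0013643$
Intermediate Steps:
$G{\left(f \right)} = f^{2}$
$\frac{1}{-758 + G{\left(W \right)}} = \frac{1}{-758 + \left(-5\right)^{2}} = \frac{1}{-758 + 25} = \frac{1}{-733} = - \frac{1}{733}$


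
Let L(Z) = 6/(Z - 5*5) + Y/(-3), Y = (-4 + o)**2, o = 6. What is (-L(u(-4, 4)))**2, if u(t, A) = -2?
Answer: 196/81 ≈ 2.4198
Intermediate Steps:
Y = 4 (Y = (-4 + 6)**2 = 2**2 = 4)
L(Z) = -4/3 + 6/(-25 + Z) (L(Z) = 6/(Z - 5*5) + 4/(-3) = 6/(Z - 25) + 4*(-1/3) = 6/(-25 + Z) - 4/3 = -4/3 + 6/(-25 + Z))
(-L(u(-4, 4)))**2 = (-2*(59 - 2*(-2))/(3*(-25 - 2)))**2 = (-2*(59 + 4)/(3*(-27)))**2 = (-2*(-1)*63/(3*27))**2 = (-1*(-14/9))**2 = (14/9)**2 = 196/81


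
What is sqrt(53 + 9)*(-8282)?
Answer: -8282*sqrt(62) ≈ -65213.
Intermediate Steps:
sqrt(53 + 9)*(-8282) = sqrt(62)*(-8282) = -8282*sqrt(62)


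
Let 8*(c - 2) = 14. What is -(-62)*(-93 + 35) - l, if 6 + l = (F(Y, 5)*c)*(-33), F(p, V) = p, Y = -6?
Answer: -8665/2 ≈ -4332.5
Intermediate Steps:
c = 15/4 (c = 2 + (⅛)*14 = 2 + 7/4 = 15/4 ≈ 3.7500)
l = 1473/2 (l = -6 - 6*15/4*(-33) = -6 - 45/2*(-33) = -6 + 1485/2 = 1473/2 ≈ 736.50)
-(-62)*(-93 + 35) - l = -(-62)*(-93 + 35) - 1*1473/2 = -(-62)*(-58) - 1473/2 = -1*3596 - 1473/2 = -3596 - 1473/2 = -8665/2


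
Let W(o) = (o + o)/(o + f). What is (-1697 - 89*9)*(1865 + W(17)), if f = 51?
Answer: -4660019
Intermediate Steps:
W(o) = 2*o/(51 + o) (W(o) = (o + o)/(o + 51) = (2*o)/(51 + o) = 2*o/(51 + o))
(-1697 - 89*9)*(1865 + W(17)) = (-1697 - 89*9)*(1865 + 2*17/(51 + 17)) = (-1697 - 801)*(1865 + 2*17/68) = -2498*(1865 + 2*17*(1/68)) = -2498*(1865 + ½) = -2498*3731/2 = -4660019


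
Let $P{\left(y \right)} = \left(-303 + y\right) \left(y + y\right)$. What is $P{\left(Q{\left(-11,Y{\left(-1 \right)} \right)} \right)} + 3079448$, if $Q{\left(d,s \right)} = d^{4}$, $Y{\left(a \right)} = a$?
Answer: $422924764$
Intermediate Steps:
$P{\left(y \right)} = 2 y \left(-303 + y\right)$ ($P{\left(y \right)} = \left(-303 + y\right) 2 y = 2 y \left(-303 + y\right)$)
$P{\left(Q{\left(-11,Y{\left(-1 \right)} \right)} \right)} + 3079448 = 2 \left(-11\right)^{4} \left(-303 + \left(-11\right)^{4}\right) + 3079448 = 2 \cdot 14641 \left(-303 + 14641\right) + 3079448 = 2 \cdot 14641 \cdot 14338 + 3079448 = 419845316 + 3079448 = 422924764$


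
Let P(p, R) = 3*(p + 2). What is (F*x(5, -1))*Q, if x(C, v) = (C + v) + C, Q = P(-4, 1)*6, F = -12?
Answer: 3888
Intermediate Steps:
P(p, R) = 6 + 3*p (P(p, R) = 3*(2 + p) = 6 + 3*p)
Q = -36 (Q = (6 + 3*(-4))*6 = (6 - 12)*6 = -6*6 = -36)
x(C, v) = v + 2*C
(F*x(5, -1))*Q = -12*(-1 + 2*5)*(-36) = -12*(-1 + 10)*(-36) = -12*9*(-36) = -108*(-36) = 3888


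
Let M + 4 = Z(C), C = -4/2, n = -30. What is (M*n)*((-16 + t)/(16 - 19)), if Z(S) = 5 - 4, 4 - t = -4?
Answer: 240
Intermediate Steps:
t = 8 (t = 4 - 1*(-4) = 4 + 4 = 8)
C = -2 (C = -4*½ = -2)
Z(S) = 1
M = -3 (M = -4 + 1 = -3)
(M*n)*((-16 + t)/(16 - 19)) = (-3*(-30))*((-16 + 8)/(16 - 19)) = 90*(-8/(-3)) = 90*(-8*(-⅓)) = 90*(8/3) = 240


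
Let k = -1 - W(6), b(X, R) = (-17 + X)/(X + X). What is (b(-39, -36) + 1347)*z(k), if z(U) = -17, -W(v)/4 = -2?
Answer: -893537/39 ≈ -22911.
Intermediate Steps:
W(v) = 8 (W(v) = -4*(-2) = 8)
b(X, R) = (-17 + X)/(2*X) (b(X, R) = (-17 + X)/((2*X)) = (-17 + X)*(1/(2*X)) = (-17 + X)/(2*X))
k = -9 (k = -1 - 1*8 = -1 - 8 = -9)
(b(-39, -36) + 1347)*z(k) = ((½)*(-17 - 39)/(-39) + 1347)*(-17) = ((½)*(-1/39)*(-56) + 1347)*(-17) = (28/39 + 1347)*(-17) = (52561/39)*(-17) = -893537/39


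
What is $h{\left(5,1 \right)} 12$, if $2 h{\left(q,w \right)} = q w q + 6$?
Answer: $186$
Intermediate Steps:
$h{\left(q,w \right)} = 3 + \frac{w q^{2}}{2}$ ($h{\left(q,w \right)} = \frac{q w q + 6}{2} = \frac{w q^{2} + 6}{2} = \frac{6 + w q^{2}}{2} = 3 + \frac{w q^{2}}{2}$)
$h{\left(5,1 \right)} 12 = \left(3 + \frac{1}{2} \cdot 1 \cdot 5^{2}\right) 12 = \left(3 + \frac{1}{2} \cdot 1 \cdot 25\right) 12 = \left(3 + \frac{25}{2}\right) 12 = \frac{31}{2} \cdot 12 = 186$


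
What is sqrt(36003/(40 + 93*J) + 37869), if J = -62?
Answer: 3*sqrt(137934180874)/5726 ≈ 194.58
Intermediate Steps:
sqrt(36003/(40 + 93*J) + 37869) = sqrt(36003/(40 + 93*(-62)) + 37869) = sqrt(36003/(40 - 5766) + 37869) = sqrt(36003/(-5726) + 37869) = sqrt(36003*(-1/5726) + 37869) = sqrt(-36003/5726 + 37869) = sqrt(216801891/5726) = 3*sqrt(137934180874)/5726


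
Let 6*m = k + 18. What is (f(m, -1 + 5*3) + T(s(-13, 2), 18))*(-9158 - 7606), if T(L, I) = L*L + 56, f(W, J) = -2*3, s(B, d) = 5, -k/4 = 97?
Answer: -1257300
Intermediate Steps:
k = -388 (k = -4*97 = -388)
m = -185/3 (m = (-388 + 18)/6 = (⅙)*(-370) = -185/3 ≈ -61.667)
f(W, J) = -6
T(L, I) = 56 + L² (T(L, I) = L² + 56 = 56 + L²)
(f(m, -1 + 5*3) + T(s(-13, 2), 18))*(-9158 - 7606) = (-6 + (56 + 5²))*(-9158 - 7606) = (-6 + (56 + 25))*(-16764) = (-6 + 81)*(-16764) = 75*(-16764) = -1257300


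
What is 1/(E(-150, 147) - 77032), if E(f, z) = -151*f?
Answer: -1/54382 ≈ -1.8388e-5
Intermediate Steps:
1/(E(-150, 147) - 77032) = 1/(-151*(-150) - 77032) = 1/(22650 - 77032) = 1/(-54382) = -1/54382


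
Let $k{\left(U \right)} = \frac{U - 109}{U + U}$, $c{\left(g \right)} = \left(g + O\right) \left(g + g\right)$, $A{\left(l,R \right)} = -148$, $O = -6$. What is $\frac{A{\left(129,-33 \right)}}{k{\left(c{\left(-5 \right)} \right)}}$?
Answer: $-32560$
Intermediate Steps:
$c{\left(g \right)} = 2 g \left(-6 + g\right)$ ($c{\left(g \right)} = \left(g - 6\right) \left(g + g\right) = \left(-6 + g\right) 2 g = 2 g \left(-6 + g\right)$)
$k{\left(U \right)} = \frac{-109 + U}{2 U}$
$\frac{A{\left(129,-33 \right)}}{k{\left(c{\left(-5 \right)} \right)}} = - \frac{148}{\frac{1}{2} \frac{1}{2 \left(-5\right) \left(-6 - 5\right)} \left(-109 + 2 \left(-5\right) \left(-6 - 5\right)\right)} = - \frac{148}{\frac{1}{2} \frac{1}{2 \left(-5\right) \left(-11\right)} \left(-109 + 2 \left(-5\right) \left(-11\right)\right)} = - \frac{148}{\frac{1}{2} \cdot \frac{1}{110} \left(-109 + 110\right)} = - \frac{148}{\frac{1}{2} \cdot \frac{1}{110} \cdot 1} = - 148 \frac{1}{\frac{1}{220}} = \left(-148\right) 220 = -32560$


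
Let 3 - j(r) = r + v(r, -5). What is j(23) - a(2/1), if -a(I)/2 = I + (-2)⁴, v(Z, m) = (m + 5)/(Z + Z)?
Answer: 16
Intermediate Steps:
v(Z, m) = (5 + m)/(2*Z) (v(Z, m) = (5 + m)/((2*Z)) = (5 + m)*(1/(2*Z)) = (5 + m)/(2*Z))
j(r) = 3 - r (j(r) = 3 - (r + (5 - 5)/(2*r)) = 3 - (r + (½)*0/r) = 3 - (r + 0) = 3 - r)
a(I) = -32 - 2*I (a(I) = -2*(I + (-2)⁴) = -2*(I + 16) = -2*(16 + I) = -32 - 2*I)
j(23) - a(2/1) = (3 - 1*23) - (-32 - 4/1) = (3 - 23) - (-32 - 4) = -20 - (-32 - 2*2) = -20 - (-32 - 4) = -20 - 1*(-36) = -20 + 36 = 16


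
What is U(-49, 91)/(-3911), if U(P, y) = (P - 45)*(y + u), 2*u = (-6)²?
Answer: 10246/3911 ≈ 2.6198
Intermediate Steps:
u = 18 (u = (½)*(-6)² = (½)*36 = 18)
U(P, y) = (-45 + P)*(18 + y) (U(P, y) = (P - 45)*(y + 18) = (-45 + P)*(18 + y))
U(-49, 91)/(-3911) = (-810 - 45*91 + 18*(-49) - 49*91)/(-3911) = (-810 - 4095 - 882 - 4459)*(-1/3911) = -10246*(-1/3911) = 10246/3911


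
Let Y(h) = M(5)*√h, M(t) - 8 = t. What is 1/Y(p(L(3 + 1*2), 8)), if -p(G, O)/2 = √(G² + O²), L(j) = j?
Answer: -I*√2*89^(¾)/2314 ≈ -0.017709*I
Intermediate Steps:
M(t) = 8 + t
p(G, O) = -2*√(G² + O²)
Y(h) = 13*√h (Y(h) = (8 + 5)*√h = 13*√h)
1/Y(p(L(3 + 1*2), 8)) = 1/(13*√(-2*√((3 + 1*2)² + 8²))) = 1/(13*√(-2*√((3 + 2)² + 64))) = 1/(13*√(-2*√(5² + 64))) = 1/(13*√(-2*√(25 + 64))) = 1/(13*√(-2*√89)) = 1/(13*(I*√2*89^(¼))) = 1/(13*I*√2*89^(¼)) = -I*√2*89^(¾)/2314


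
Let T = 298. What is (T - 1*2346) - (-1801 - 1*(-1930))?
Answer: -2177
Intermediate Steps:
(T - 1*2346) - (-1801 - 1*(-1930)) = (298 - 1*2346) - (-1801 - 1*(-1930)) = (298 - 2346) - (-1801 + 1930) = -2048 - 1*129 = -2048 - 129 = -2177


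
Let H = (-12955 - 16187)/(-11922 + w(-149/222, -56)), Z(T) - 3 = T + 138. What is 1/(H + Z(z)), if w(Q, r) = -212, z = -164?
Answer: -6067/124970 ≈ -0.048548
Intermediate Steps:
Z(T) = 141 + T (Z(T) = 3 + (T + 138) = 3 + (138 + T) = 141 + T)
H = 14571/6067 (H = (-12955 - 16187)/(-11922 - 212) = -29142/(-12134) = -29142*(-1/12134) = 14571/6067 ≈ 2.4017)
1/(H + Z(z)) = 1/(14571/6067 + (141 - 164)) = 1/(14571/6067 - 23) = 1/(-124970/6067) = -6067/124970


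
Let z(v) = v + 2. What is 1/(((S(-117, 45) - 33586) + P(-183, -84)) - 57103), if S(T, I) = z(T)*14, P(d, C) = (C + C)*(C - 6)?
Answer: -1/77179 ≈ -1.2957e-5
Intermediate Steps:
z(v) = 2 + v
P(d, C) = 2*C*(-6 + C) (P(d, C) = (2*C)*(-6 + C) = 2*C*(-6 + C))
S(T, I) = 28 + 14*T (S(T, I) = (2 + T)*14 = 28 + 14*T)
1/(((S(-117, 45) - 33586) + P(-183, -84)) - 57103) = 1/((((28 + 14*(-117)) - 33586) + 2*(-84)*(-6 - 84)) - 57103) = 1/((((28 - 1638) - 33586) + 2*(-84)*(-90)) - 57103) = 1/(((-1610 - 33586) + 15120) - 57103) = 1/((-35196 + 15120) - 57103) = 1/(-20076 - 57103) = 1/(-77179) = -1/77179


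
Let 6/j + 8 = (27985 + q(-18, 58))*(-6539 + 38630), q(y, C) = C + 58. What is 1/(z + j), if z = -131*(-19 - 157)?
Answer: 901789183/20791651403254 ≈ 4.3373e-5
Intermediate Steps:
q(y, C) = 58 + C
j = 6/901789183 (j = 6/(-8 + (27985 + (58 + 58))*(-6539 + 38630)) = 6/(-8 + (27985 + 116)*32091) = 6/(-8 + 28101*32091) = 6/(-8 + 901789191) = 6/901789183 ≈ 6.6534e-9)
z = 23056 (z = -131*(-176) = 23056)
1/(z + j) = 1/(23056 + 6/901789183) = 1/(20791651403254/901789183) = 901789183/20791651403254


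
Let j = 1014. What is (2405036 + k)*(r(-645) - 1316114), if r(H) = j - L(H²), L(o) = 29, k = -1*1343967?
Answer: -1395442612901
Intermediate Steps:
k = -1343967
r(H) = 985 (r(H) = 1014 - 1*29 = 1014 - 29 = 985)
(2405036 + k)*(r(-645) - 1316114) = (2405036 - 1343967)*(985 - 1316114) = 1061069*(-1315129) = -1395442612901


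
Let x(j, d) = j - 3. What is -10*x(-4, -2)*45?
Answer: 3150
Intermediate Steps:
x(j, d) = -3 + j
-10*x(-4, -2)*45 = -10*(-3 - 4)*45 = -10*(-7)*45 = 70*45 = 3150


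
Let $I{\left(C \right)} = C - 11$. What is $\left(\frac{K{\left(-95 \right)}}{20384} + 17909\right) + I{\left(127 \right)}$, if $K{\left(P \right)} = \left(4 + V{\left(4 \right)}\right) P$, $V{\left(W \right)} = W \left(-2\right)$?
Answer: $\frac{91855495}{5096} \approx 18025.0$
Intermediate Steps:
$V{\left(W \right)} = - 2 W$
$I{\left(C \right)} = -11 + C$
$K{\left(P \right)} = - 4 P$ ($K{\left(P \right)} = \left(4 - 8\right) P = - 4 P$)
$\left(\frac{K{\left(-95 \right)}}{20384} + 17909\right) + I{\left(127 \right)} = \left(\frac{\left(-4\right) \left(-95\right)}{20384} + 17909\right) + \left(-11 + 127\right) = \left(380 \cdot \frac{1}{20384} + 17909\right) + 116 = \left(\frac{95}{5096} + 17909\right) + 116 = \frac{91264359}{5096} + 116 = \frac{91855495}{5096}$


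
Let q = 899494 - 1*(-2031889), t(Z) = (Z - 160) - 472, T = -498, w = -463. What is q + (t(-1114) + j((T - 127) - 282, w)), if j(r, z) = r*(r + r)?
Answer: 4574935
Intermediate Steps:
t(Z) = -632 + Z (t(Z) = (-160 + Z) - 472 = -632 + Z)
j(r, z) = 2*r**2 (j(r, z) = r*(2*r) = 2*r**2)
q = 2931383 (q = 899494 + 2031889 = 2931383)
q + (t(-1114) + j((T - 127) - 282, w)) = 2931383 + ((-632 - 1114) + 2*((-498 - 127) - 282)**2) = 2931383 + (-1746 + 2*(-625 - 282)**2) = 2931383 + (-1746 + 2*(-907)**2) = 2931383 + (-1746 + 2*822649) = 2931383 + (-1746 + 1645298) = 2931383 + 1643552 = 4574935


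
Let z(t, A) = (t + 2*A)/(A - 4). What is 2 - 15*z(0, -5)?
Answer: -44/3 ≈ -14.667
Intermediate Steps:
z(t, A) = (t + 2*A)/(-4 + A)
2 - 15*z(0, -5) = 2 - 15*(0 + 2*(-5))/(-4 - 5) = 2 - 15*(0 - 10)/(-9) = 2 - (-5)*(-10)/3 = 2 - 15*10/9 = 2 - 50/3 = -44/3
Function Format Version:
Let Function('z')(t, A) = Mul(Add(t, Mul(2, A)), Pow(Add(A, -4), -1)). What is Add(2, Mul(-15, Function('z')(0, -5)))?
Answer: Rational(-44, 3) ≈ -14.667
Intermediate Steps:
Function('z')(t, A) = Mul(Pow(Add(-4, A), -1), Add(t, Mul(2, A))) (Function('z')(t, A) = Mul(Add(t, Mul(2, A)), Pow(Add(-4, A), -1)) = Mul(Pow(Add(-4, A), -1), Add(t, Mul(2, A))))
Add(2, Mul(-15, Function('z')(0, -5))) = Add(2, Mul(-15, Mul(Pow(Add(-4, -5), -1), Add(0, Mul(2, -5))))) = Add(2, Mul(-15, Mul(Pow(-9, -1), Add(0, -10)))) = Add(2, Mul(-15, Mul(Rational(-1, 9), -10))) = Add(2, Mul(-15, Rational(10, 9))) = Add(2, Rational(-50, 3)) = Rational(-44, 3)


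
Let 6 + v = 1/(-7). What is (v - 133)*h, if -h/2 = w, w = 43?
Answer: 83764/7 ≈ 11966.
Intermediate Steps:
v = -43/7 (v = -6 + 1/(-7) = -6 - ⅐ = -43/7 ≈ -6.1429)
h = -86 (h = -2*43 = -86)
(v - 133)*h = (-43/7 - 133)*(-86) = -974/7*(-86) = 83764/7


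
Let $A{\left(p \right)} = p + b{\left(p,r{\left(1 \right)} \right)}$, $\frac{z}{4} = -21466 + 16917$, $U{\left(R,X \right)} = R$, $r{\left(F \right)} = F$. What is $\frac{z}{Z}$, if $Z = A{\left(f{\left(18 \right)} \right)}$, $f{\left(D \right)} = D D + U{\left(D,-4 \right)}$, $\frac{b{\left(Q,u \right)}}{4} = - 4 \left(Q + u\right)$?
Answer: $\frac{9098}{2573} \approx 3.5359$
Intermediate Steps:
$b{\left(Q,u \right)} = - 16 Q - 16 u$ ($b{\left(Q,u \right)} = 4 \left(- 4 \left(Q + u\right)\right) = 4 \left(- 4 Q - 4 u\right) = - 16 Q - 16 u$)
$z = -18196$ ($z = 4 \left(-21466 + 16917\right) = 4 \left(-4549\right) = -18196$)
$f{\left(D \right)} = D + D^{2}$ ($f{\left(D \right)} = D D + D = D^{2} + D = D + D^{2}$)
$A{\left(p \right)} = -16 - 15 p$ ($A{\left(p \right)} = p - \left(16 + 16 p\right) = -16 - 15 p$)
$Z = -5146$ ($Z = -16 - 15 \cdot 18 \left(1 + 18\right) = -16 - 15 \cdot 18 \cdot 19 = -16 - 5130 = -5146$)
$\frac{z}{Z} = - \frac{18196}{-5146} = \left(-18196\right) \left(- \frac{1}{5146}\right) = \frac{9098}{2573}$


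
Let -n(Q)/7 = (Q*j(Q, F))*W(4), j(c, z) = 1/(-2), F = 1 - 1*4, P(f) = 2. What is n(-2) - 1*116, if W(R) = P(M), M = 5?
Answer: -130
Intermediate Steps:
W(R) = 2
F = -3 (F = 1 - 4 = -3)
j(c, z) = -1/2 (j(c, z) = 1*(-1/2) = -1/2)
n(Q) = 7*Q (n(Q) = -7*Q*(-1/2)*2 = -7*(-Q/2)*2 = -(-7)*Q = 7*Q)
n(-2) - 1*116 = 7*(-2) - 1*116 = -14 - 116 = -130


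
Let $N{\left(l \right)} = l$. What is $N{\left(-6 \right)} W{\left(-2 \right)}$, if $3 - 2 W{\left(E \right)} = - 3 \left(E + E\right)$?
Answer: $27$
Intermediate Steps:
$W{\left(E \right)} = \frac{3}{2} + 3 E$ ($W{\left(E \right)} = \frac{3}{2} - \frac{\left(-3\right) \left(E + E\right)}{2} = \frac{3}{2} - \frac{\left(-3\right) 2 E}{2} = \frac{3}{2} - \frac{\left(-6\right) E}{2} = \frac{3}{2} + 3 E$)
$N{\left(-6 \right)} W{\left(-2 \right)} = - 6 \left(\frac{3}{2} + 3 \left(-2\right)\right) = - 6 \left(\frac{3}{2} - 6\right) = \left(-6\right) \left(- \frac{9}{2}\right) = 27$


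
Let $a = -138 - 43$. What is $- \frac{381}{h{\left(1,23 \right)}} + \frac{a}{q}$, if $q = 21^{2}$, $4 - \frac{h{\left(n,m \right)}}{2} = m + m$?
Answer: $\frac{7277}{1764} \approx 4.1253$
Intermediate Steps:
$h{\left(n,m \right)} = 8 - 4 m$ ($h{\left(n,m \right)} = 8 - 2 \left(m + m\right) = 8 - 2 \cdot 2 m = 8 - 4 m$)
$a = -181$ ($a = -138 - 43 = -181$)
$q = 441$
$- \frac{381}{h{\left(1,23 \right)}} + \frac{a}{q} = - \frac{381}{8 - 92} - \frac{181}{441} = - \frac{381}{-84} - \frac{181}{441} = \left(-381\right) \left(- \frac{1}{84}\right) - \frac{181}{441} = \frac{127}{28} - \frac{181}{441} = \frac{7277}{1764}$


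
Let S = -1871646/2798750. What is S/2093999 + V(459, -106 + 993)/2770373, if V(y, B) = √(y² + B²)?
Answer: -935823/2930289850625 + 5*√39898/2770373 ≈ 0.00036018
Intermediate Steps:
S = -935823/1399375 (S = -1871646*1/2798750 = -935823/1399375 ≈ -0.66874)
V(y, B) = √(B² + y²)
S/2093999 + V(459, -106 + 993)/2770373 = -935823/1399375/2093999 + √((-106 + 993)² + 459²)/2770373 = -935823/1399375*1/2093999 + √(887² + 210681)*(1/2770373) = -935823/2930289850625 + √(786769 + 210681)*(1/2770373) = -935823/2930289850625 + √997450*(1/2770373) = -935823/2930289850625 + (5*√39898)*(1/2770373) = -935823/2930289850625 + 5*√39898/2770373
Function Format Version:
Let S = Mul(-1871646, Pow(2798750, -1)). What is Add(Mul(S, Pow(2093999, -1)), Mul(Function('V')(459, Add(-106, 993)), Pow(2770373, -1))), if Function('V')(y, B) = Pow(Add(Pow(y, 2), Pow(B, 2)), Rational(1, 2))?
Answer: Add(Rational(-935823, 2930289850625), Mul(Rational(5, 2770373), Pow(39898, Rational(1, 2)))) ≈ 0.00036018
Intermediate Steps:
S = Rational(-935823, 1399375) (S = Mul(-1871646, Rational(1, 2798750)) = Rational(-935823, 1399375) ≈ -0.66874)
Function('V')(y, B) = Pow(Add(Pow(B, 2), Pow(y, 2)), Rational(1, 2))
Add(Mul(S, Pow(2093999, -1)), Mul(Function('V')(459, Add(-106, 993)), Pow(2770373, -1))) = Add(Mul(Rational(-935823, 1399375), Pow(2093999, -1)), Mul(Pow(Add(Pow(Add(-106, 993), 2), Pow(459, 2)), Rational(1, 2)), Pow(2770373, -1))) = Add(Mul(Rational(-935823, 1399375), Rational(1, 2093999)), Mul(Pow(Add(Pow(887, 2), 210681), Rational(1, 2)), Rational(1, 2770373))) = Add(Rational(-935823, 2930289850625), Mul(Pow(Add(786769, 210681), Rational(1, 2)), Rational(1, 2770373))) = Add(Rational(-935823, 2930289850625), Mul(Pow(997450, Rational(1, 2)), Rational(1, 2770373))) = Add(Rational(-935823, 2930289850625), Mul(Mul(5, Pow(39898, Rational(1, 2))), Rational(1, 2770373))) = Add(Rational(-935823, 2930289850625), Mul(Rational(5, 2770373), Pow(39898, Rational(1, 2))))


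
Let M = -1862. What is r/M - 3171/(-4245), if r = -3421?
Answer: 6808849/2634730 ≈ 2.5843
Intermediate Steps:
r/M - 3171/(-4245) = -3421/(-1862) - 3171/(-4245) = -3421*(-1/1862) - 3171*(-1/4245) = 3421/1862 + 1057/1415 = 6808849/2634730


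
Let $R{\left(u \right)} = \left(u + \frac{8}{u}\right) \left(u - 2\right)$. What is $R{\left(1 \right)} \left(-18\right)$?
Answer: $162$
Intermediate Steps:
$R{\left(u \right)} = \left(-2 + u\right) \left(u + \frac{8}{u}\right)$ ($R{\left(u \right)} = \left(u + \frac{8}{u}\right) \left(-2 + u\right) = \left(-2 + u\right) \left(u + \frac{8}{u}\right)$)
$R{\left(1 \right)} \left(-18\right) = \left(8 + 1^{2} - \frac{16}{1} - 2\right) \left(-18\right) = \left(8 + 1 - 16 - 2\right) \left(-18\right) = \left(-9\right) \left(-18\right) = 162$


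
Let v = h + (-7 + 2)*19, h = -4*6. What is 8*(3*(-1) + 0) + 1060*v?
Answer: -126164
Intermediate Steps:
h = -24
v = -119 (v = -24 + (-7 + 2)*19 = -24 - 5*19 = -24 - 95 = -119)
8*(3*(-1) + 0) + 1060*v = 8*(3*(-1) + 0) + 1060*(-119) = 8*(-3 + 0) - 126140 = 8*(-3) - 126140 = -24 - 126140 = -126164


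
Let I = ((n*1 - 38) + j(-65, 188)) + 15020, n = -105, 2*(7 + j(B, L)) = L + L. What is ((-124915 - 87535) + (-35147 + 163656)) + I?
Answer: -68883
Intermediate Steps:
j(B, L) = -7 + L (j(B, L) = -7 + (L + L)/2 = -7 + (2*L)/2 = -7 + L)
I = 15058 (I = ((-105*1 - 38) + (-7 + 188)) + 15020 = ((-105 - 38) + 181) + 15020 = (-143 + 181) + 15020 = 38 + 15020 = 15058)
((-124915 - 87535) + (-35147 + 163656)) + I = ((-124915 - 87535) + (-35147 + 163656)) + 15058 = (-212450 + 128509) + 15058 = -83941 + 15058 = -68883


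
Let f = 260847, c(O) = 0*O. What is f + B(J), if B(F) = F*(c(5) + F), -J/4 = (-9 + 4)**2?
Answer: 270847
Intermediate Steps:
c(O) = 0
J = -100 (J = -4*(-9 + 4)**2 = -4*(-5)**2 = -4*25 = -100)
B(F) = F**2 (B(F) = F*(0 + F) = F*F = F**2)
f + B(J) = 260847 + (-100)**2 = 260847 + 10000 = 270847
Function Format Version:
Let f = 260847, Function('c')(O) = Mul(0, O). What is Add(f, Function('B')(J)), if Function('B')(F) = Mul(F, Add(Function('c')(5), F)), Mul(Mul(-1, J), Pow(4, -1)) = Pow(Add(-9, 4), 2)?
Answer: 270847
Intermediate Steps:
Function('c')(O) = 0
J = -100 (J = Mul(-4, Pow(Add(-9, 4), 2)) = Mul(-4, Pow(-5, 2)) = Mul(-4, 25) = -100)
Function('B')(F) = Pow(F, 2) (Function('B')(F) = Mul(F, Add(0, F)) = Mul(F, F) = Pow(F, 2))
Add(f, Function('B')(J)) = Add(260847, Pow(-100, 2)) = Add(260847, 10000) = 270847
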